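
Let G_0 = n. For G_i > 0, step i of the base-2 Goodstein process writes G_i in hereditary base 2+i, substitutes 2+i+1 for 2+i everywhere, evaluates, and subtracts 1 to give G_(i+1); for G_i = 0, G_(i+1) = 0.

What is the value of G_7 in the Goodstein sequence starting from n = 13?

3486786855

G_0=13  [base 2] 2^(2 + 1) + 2^2 + 1  →[2↦3]→  3^(3 + 1) + 3^3 + 1 = 109  −1 ⇒ G_1=108
G_1=108  [base 3] 3^(3 + 1) + 3^3  →[3↦4]→  4^(4 + 1) + 4^4 = 1280  −1 ⇒ G_2=1279
G_2=1279  [base 4] 4^(4 + 1) + 3·4^3 + 3·4^2 + 3·4 + 3  →[4↦5]→  5^(5 + 1) + 3·5^3 + 3·5^2 + 3·5 + 3 = 16093  −1 ⇒ G_3=16092
G_3=16092  [base 5] 5^(5 + 1) + 3·5^3 + 3·5^2 + 3·5 + 2  →[5↦6]→  6^(6 + 1) + 3·6^3 + 3·6^2 + 3·6 + 2 = 280712  −1 ⇒ G_4=280711
G_4=280711  [base 6] 6^(6 + 1) + 3·6^3 + 3·6^2 + 3·6 + 1  →[6↦7]→  7^(7 + 1) + 3·7^3 + 3·7^2 + 3·7 + 1 = 5765999  −1 ⇒ G_5=5765998
G_5=5765998  [base 7] 7^(7 + 1) + 3·7^3 + 3·7^2 + 3·7  →[7↦8]→  8^(8 + 1) + 3·8^3 + 3·8^2 + 3·8 = 134219480  −1 ⇒ G_6=134219479
G_6=134219479  [base 8] 8^(8 + 1) + 3·8^3 + 3·8^2 + 2·8 + 7  →[8↦9]→  9^(9 + 1) + 3·9^3 + 3·9^2 + 2·9 + 7 = 3486786856  −1 ⇒ G_7=3486786855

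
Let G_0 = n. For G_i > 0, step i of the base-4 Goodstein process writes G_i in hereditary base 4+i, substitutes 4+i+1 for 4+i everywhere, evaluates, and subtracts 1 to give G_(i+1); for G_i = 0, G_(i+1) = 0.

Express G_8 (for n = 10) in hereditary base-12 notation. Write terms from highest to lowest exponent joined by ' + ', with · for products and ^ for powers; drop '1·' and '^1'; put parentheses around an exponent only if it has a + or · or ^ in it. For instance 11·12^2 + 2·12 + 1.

[0] 10 ≡ 2·4 + 2 (base 4). Lift 5: 12. −1: 11.
[1] 11 ≡ 2·5 + 1 (base 5). Lift 6: 13. −1: 12.
[2] 12 ≡ 2·6 (base 6). Lift 7: 14. −1: 13.
[3] 13 ≡ 7 + 6 (base 7). Lift 8: 14. −1: 13.
[4] 13 ≡ 8 + 5 (base 8). Lift 9: 14. −1: 13.
[5] 13 ≡ 9 + 4 (base 9). Lift 10: 14. −1: 13.
[6] 13 ≡ 10 + 3 (base 10). Lift 11: 14. −1: 13.
[7] 13 ≡ 11 + 2 (base 11). Lift 12: 14. −1: 13.
[8] 13 ≡ 12 + 1 (base 12). Lift 13: 14. −1: 13.

12 + 1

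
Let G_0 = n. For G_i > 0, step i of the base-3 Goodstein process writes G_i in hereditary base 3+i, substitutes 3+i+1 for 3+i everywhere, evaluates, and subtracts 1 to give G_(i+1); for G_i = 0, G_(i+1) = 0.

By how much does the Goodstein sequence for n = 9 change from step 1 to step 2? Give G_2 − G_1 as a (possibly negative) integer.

[0] 9 ≡ 3^2 (base 3). Lift 4: 16. −1: 15.
[1] 15 ≡ 3·4 + 3 (base 4). Lift 5: 18. −1: 17.

2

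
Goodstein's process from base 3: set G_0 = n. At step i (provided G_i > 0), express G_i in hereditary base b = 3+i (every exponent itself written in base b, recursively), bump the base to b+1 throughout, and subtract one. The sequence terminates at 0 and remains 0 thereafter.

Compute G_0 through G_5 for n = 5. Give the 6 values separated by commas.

5 —HB3→ 3 + 2 —bump→ 4 + 2 = 6 —(−1)→ 5
5 —HB4→ 4 + 1 —bump→ 5 + 1 = 6 —(−1)→ 5
5 —HB5→ 5 —bump→ 6 = 6 —(−1)→ 5
5 —HB6→ 5 —bump→ 5 = 5 —(−1)→ 4
4 —HB7→ 4 —bump→ 4 = 4 —(−1)→ 3

5, 5, 5, 5, 4, 3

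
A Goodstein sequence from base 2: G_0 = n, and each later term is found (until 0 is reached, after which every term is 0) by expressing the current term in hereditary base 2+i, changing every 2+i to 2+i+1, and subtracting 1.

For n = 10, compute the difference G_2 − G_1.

942

G_0 = 10. HB_2(10) = 2^(2 + 1) + 2. Bump = 84. G_1 = 83.
G_1 = 83. HB_3(83) = 3^(3 + 1) + 2. Bump = 1026. G_2 = 1025.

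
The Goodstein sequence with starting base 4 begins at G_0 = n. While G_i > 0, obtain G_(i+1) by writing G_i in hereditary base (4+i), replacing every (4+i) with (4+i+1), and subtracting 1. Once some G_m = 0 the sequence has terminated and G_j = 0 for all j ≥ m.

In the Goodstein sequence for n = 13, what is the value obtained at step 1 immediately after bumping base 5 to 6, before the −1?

step 0: 13 = 3·4 + 1; sub 5 for 4: 3·5 + 1; = 16; G_1 = 16−1 = 15
step 1: 15 = 3·5; sub 6 for 5: 3·6; = 18; G_2 = 18−1 = 17

18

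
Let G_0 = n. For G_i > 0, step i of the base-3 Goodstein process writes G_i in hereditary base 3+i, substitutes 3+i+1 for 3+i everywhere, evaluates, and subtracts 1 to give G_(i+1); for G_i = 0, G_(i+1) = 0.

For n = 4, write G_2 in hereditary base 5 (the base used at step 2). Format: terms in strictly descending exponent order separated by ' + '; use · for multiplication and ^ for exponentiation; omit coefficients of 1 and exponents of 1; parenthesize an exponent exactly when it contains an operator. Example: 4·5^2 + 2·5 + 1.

4

(0) 4|_3 = 3 + 1 ↦ 4 + 1|_4 = 5 ⇒ 4
(1) 4|_4 = 4 ↦ 5|_5 = 5 ⇒ 4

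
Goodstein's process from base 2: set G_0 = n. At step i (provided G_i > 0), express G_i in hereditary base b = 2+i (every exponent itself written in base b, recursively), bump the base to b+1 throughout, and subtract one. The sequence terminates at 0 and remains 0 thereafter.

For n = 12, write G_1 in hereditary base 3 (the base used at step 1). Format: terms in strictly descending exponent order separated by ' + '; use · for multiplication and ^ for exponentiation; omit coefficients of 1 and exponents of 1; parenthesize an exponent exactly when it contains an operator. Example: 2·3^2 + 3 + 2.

(0) 12|_2 = 2^(2 + 1) + 2^2 ↦ 3^(3 + 1) + 3^3|_3 = 108 ⇒ 107
(1) 107|_3 = 3^(3 + 1) + 2·3^2 + 2·3 + 2 ↦ 4^(4 + 1) + 2·4^2 + 2·4 + 2|_4 = 1066 ⇒ 1065

3^(3 + 1) + 2·3^2 + 2·3 + 2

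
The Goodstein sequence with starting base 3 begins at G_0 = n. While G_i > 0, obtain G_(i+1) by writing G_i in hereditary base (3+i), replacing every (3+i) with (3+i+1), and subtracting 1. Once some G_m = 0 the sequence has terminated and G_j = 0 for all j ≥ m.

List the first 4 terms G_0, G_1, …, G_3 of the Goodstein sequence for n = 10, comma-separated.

10, 16, 24, 27

[0] 10 ≡ 3^2 + 1 (base 3). Lift 4: 17. −1: 16.
[1] 16 ≡ 4^2 (base 4). Lift 5: 25. −1: 24.
[2] 24 ≡ 4·5 + 4 (base 5). Lift 6: 28. −1: 27.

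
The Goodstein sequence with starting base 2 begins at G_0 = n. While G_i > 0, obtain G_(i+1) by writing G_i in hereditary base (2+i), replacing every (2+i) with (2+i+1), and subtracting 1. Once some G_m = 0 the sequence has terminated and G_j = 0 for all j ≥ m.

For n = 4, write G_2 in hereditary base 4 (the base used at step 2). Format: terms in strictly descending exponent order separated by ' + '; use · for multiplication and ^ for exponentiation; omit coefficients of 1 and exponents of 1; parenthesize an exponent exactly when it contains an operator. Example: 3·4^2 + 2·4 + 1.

2·4^2 + 2·4 + 1

[0] 4 ≡ 2^2 (base 2). Lift 3: 27. −1: 26.
[1] 26 ≡ 2·3^2 + 2·3 + 2 (base 3). Lift 4: 42. −1: 41.
[2] 41 ≡ 2·4^2 + 2·4 + 1 (base 4). Lift 5: 61. −1: 60.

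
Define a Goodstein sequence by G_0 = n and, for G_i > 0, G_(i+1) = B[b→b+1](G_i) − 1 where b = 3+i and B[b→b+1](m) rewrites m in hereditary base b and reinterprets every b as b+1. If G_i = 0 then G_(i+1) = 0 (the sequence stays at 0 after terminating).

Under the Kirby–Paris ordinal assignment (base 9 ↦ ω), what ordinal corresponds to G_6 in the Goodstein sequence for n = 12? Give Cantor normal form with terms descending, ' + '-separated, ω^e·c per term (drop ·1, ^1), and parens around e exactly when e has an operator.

G_0=12  [base 3] 3^2 + 3  →[3↦4]→  4^2 + 4 = 20  −1 ⇒ G_1=19
G_1=19  [base 4] 4^2 + 3  →[4↦5]→  5^2 + 3 = 28  −1 ⇒ G_2=27
G_2=27  [base 5] 5^2 + 2  →[5↦6]→  6^2 + 2 = 38  −1 ⇒ G_3=37
G_3=37  [base 6] 6^2 + 1  →[6↦7]→  7^2 + 1 = 50  −1 ⇒ G_4=49
G_4=49  [base 7] 7^2  →[7↦8]→  8^2 = 64  −1 ⇒ G_5=63
G_5=63  [base 8] 7·8 + 7  →[8↦9]→  7·9 + 7 = 70  −1 ⇒ G_6=69

ω·7 + 6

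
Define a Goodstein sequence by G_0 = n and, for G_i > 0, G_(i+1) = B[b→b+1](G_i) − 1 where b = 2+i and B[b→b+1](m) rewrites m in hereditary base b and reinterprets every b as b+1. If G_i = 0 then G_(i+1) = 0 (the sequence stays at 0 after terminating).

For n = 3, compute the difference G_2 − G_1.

i=0: 3 = 2 + 1 (b=2); 2→3: 3 + 1 = 4; 4−1 = 3
i=1: 3 = 3 (b=3); 3→4: 4 = 4; 4−1 = 3

0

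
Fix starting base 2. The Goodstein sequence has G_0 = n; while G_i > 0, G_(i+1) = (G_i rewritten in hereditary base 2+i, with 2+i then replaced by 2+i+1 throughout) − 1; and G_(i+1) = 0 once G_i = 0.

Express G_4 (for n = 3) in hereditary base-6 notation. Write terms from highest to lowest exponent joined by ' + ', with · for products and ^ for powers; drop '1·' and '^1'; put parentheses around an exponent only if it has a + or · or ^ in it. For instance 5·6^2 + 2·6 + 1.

i=0: 3 = 2 + 1 (b=2); 2→3: 3 + 1 = 4; 4−1 = 3
i=1: 3 = 3 (b=3); 3→4: 4 = 4; 4−1 = 3
i=2: 3 = 3 (b=4); 4→5: 3 = 3; 3−1 = 2
i=3: 2 = 2 (b=5); 5→6: 2 = 2; 2−1 = 1
i=4: 1 = 1 (b=6); 6→7: 1 = 1; 1−1 = 0

1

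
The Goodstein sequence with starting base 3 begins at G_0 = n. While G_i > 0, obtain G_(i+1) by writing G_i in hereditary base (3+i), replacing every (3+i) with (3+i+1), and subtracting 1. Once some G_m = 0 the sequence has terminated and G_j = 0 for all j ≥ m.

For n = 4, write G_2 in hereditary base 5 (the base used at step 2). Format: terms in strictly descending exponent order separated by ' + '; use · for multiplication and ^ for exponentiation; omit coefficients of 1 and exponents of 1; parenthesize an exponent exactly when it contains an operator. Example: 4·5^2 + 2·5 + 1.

base 3: 4 = 3 + 1; at 4: 4 + 1 = 5; next = 4
base 4: 4 = 4; at 5: 5 = 5; next = 4

4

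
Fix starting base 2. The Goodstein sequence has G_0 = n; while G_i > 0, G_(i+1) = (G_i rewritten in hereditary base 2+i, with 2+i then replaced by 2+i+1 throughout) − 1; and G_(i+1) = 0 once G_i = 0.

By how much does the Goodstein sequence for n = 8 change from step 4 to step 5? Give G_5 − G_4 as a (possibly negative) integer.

(0) 8|_2 = 2^(2 + 1) ↦ 3^(3 + 1)|_3 = 81 ⇒ 80
(1) 80|_3 = 2·3^3 + 2·3^2 + 2·3 + 2 ↦ 2·4^4 + 2·4^2 + 2·4 + 2|_4 = 554 ⇒ 553
(2) 553|_4 = 2·4^4 + 2·4^2 + 2·4 + 1 ↦ 2·5^5 + 2·5^2 + 2·5 + 1|_5 = 6311 ⇒ 6310
(3) 6310|_5 = 2·5^5 + 2·5^2 + 2·5 ↦ 2·6^6 + 2·6^2 + 2·6|_6 = 93396 ⇒ 93395
(4) 93395|_6 = 2·6^6 + 2·6^2 + 6 + 5 ↦ 2·7^7 + 2·7^2 + 7 + 5|_7 = 1647196 ⇒ 1647195

1553800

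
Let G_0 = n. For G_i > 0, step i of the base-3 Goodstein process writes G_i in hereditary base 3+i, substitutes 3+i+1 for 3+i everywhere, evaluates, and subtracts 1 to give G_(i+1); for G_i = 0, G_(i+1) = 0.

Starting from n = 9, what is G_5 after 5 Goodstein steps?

23

(0) 9|_3 = 3^2 ↦ 4^2|_4 = 16 ⇒ 15
(1) 15|_4 = 3·4 + 3 ↦ 3·5 + 3|_5 = 18 ⇒ 17
(2) 17|_5 = 3·5 + 2 ↦ 3·6 + 2|_6 = 20 ⇒ 19
(3) 19|_6 = 3·6 + 1 ↦ 3·7 + 1|_7 = 22 ⇒ 21
(4) 21|_7 = 3·7 ↦ 3·8|_8 = 24 ⇒ 23
(5) 23|_8 = 2·8 + 7 ↦ 2·9 + 7|_9 = 25 ⇒ 24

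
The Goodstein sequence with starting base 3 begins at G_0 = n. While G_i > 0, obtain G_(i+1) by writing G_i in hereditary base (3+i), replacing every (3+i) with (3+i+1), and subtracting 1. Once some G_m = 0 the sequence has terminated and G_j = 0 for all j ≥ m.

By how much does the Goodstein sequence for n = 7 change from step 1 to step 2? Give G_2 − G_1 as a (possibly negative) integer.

1

7 —HB3→ 2·3 + 1 —bump→ 2·4 + 1 = 9 —(−1)→ 8
8 —HB4→ 2·4 —bump→ 2·5 = 10 —(−1)→ 9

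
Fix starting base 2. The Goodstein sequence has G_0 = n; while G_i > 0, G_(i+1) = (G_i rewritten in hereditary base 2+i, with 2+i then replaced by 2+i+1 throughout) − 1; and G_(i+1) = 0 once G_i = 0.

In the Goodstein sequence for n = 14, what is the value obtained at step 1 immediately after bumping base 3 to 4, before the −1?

1282

step 0: 14 = 2^(2 + 1) + 2^2 + 2; sub 3 for 2: 3^(3 + 1) + 3^3 + 3; = 111; G_1 = 111−1 = 110
step 1: 110 = 3^(3 + 1) + 3^3 + 2; sub 4 for 3: 4^(4 + 1) + 4^4 + 2; = 1282; G_2 = 1282−1 = 1281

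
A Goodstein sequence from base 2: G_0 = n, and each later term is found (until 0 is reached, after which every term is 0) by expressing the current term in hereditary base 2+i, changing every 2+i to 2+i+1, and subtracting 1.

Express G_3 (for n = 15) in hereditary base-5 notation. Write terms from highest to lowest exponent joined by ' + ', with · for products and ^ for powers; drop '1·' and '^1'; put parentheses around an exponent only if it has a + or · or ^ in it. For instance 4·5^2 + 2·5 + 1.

5^(5 + 1) + 5^5 + 2

i=0: 15 = 2^(2 + 1) + 2^2 + 2 + 1 (b=2); 2→3: 3^(3 + 1) + 3^3 + 3 + 1 = 112; 112−1 = 111
i=1: 111 = 3^(3 + 1) + 3^3 + 3 (b=3); 3→4: 4^(4 + 1) + 4^4 + 4 = 1284; 1284−1 = 1283
i=2: 1283 = 4^(4 + 1) + 4^4 + 3 (b=4); 4→5: 5^(5 + 1) + 5^5 + 3 = 18753; 18753−1 = 18752
i=3: 18752 = 5^(5 + 1) + 5^5 + 2 (b=5); 5→6: 6^(6 + 1) + 6^6 + 2 = 326594; 326594−1 = 326593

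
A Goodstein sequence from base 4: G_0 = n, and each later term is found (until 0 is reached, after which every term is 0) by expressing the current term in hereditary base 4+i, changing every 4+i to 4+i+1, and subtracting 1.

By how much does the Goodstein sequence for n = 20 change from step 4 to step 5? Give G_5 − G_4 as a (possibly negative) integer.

16

step 0: 20 = 4^2 + 4; sub 5 for 4: 5^2 + 5; = 30; G_1 = 30−1 = 29
step 1: 29 = 5^2 + 4; sub 6 for 5: 6^2 + 4; = 40; G_2 = 40−1 = 39
step 2: 39 = 6^2 + 3; sub 7 for 6: 7^2 + 3; = 52; G_3 = 52−1 = 51
step 3: 51 = 7^2 + 2; sub 8 for 7: 8^2 + 2; = 66; G_4 = 66−1 = 65
step 4: 65 = 8^2 + 1; sub 9 for 8: 9^2 + 1; = 82; G_5 = 82−1 = 81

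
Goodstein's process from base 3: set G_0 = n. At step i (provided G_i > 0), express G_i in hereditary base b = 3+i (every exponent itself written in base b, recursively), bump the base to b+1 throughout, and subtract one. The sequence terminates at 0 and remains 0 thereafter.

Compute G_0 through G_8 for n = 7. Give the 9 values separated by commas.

G_0=7  [base 3] 2·3 + 1  →[3↦4]→  2·4 + 1 = 9  −1 ⇒ G_1=8
G_1=8  [base 4] 2·4  →[4↦5]→  2·5 = 10  −1 ⇒ G_2=9
G_2=9  [base 5] 5 + 4  →[5↦6]→  6 + 4 = 10  −1 ⇒ G_3=9
G_3=9  [base 6] 6 + 3  →[6↦7]→  7 + 3 = 10  −1 ⇒ G_4=9
G_4=9  [base 7] 7 + 2  →[7↦8]→  8 + 2 = 10  −1 ⇒ G_5=9
G_5=9  [base 8] 8 + 1  →[8↦9]→  9 + 1 = 10  −1 ⇒ G_6=9
G_6=9  [base 9] 9  →[9↦10]→  10 = 10  −1 ⇒ G_7=9
G_7=9  [base 10] 9  →[10↦11]→  9 = 9  −1 ⇒ G_8=8

7, 8, 9, 9, 9, 9, 9, 9, 8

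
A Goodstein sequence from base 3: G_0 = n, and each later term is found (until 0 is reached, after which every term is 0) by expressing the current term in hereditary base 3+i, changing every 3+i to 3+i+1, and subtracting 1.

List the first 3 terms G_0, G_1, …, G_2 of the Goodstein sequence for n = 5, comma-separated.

5, 5, 5

step 0: 5 = 3 + 2; sub 4 for 3: 4 + 2; = 6; G_1 = 6−1 = 5
step 1: 5 = 4 + 1; sub 5 for 4: 5 + 1; = 6; G_2 = 6−1 = 5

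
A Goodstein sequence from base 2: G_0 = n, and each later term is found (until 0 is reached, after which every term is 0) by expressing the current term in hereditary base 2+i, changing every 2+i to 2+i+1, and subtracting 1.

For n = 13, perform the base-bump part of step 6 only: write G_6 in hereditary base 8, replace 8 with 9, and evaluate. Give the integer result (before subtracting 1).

G_0 = 13. HB_2(13) = 2^(2 + 1) + 2^2 + 1. Bump = 109. G_1 = 108.
G_1 = 108. HB_3(108) = 3^(3 + 1) + 3^3. Bump = 1280. G_2 = 1279.
G_2 = 1279. HB_4(1279) = 4^(4 + 1) + 3·4^3 + 3·4^2 + 3·4 + 3. Bump = 16093. G_3 = 16092.
G_3 = 16092. HB_5(16092) = 5^(5 + 1) + 3·5^3 + 3·5^2 + 3·5 + 2. Bump = 280712. G_4 = 280711.
G_4 = 280711. HB_6(280711) = 6^(6 + 1) + 3·6^3 + 3·6^2 + 3·6 + 1. Bump = 5765999. G_5 = 5765998.
G_5 = 5765998. HB_7(5765998) = 7^(7 + 1) + 3·7^3 + 3·7^2 + 3·7. Bump = 134219480. G_6 = 134219479.
G_6 = 134219479. HB_8(134219479) = 8^(8 + 1) + 3·8^3 + 3·8^2 + 2·8 + 7. Bump = 3486786856. G_7 = 3486786855.

3486786856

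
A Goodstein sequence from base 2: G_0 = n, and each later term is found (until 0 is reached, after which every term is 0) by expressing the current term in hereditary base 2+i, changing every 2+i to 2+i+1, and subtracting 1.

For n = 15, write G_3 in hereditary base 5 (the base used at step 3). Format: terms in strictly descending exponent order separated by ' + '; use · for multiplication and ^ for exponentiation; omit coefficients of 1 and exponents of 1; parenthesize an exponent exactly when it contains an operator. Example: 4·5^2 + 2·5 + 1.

(0) 15|_2 = 2^(2 + 1) + 2^2 + 2 + 1 ↦ 3^(3 + 1) + 3^3 + 3 + 1|_3 = 112 ⇒ 111
(1) 111|_3 = 3^(3 + 1) + 3^3 + 3 ↦ 4^(4 + 1) + 4^4 + 4|_4 = 1284 ⇒ 1283
(2) 1283|_4 = 4^(4 + 1) + 4^4 + 3 ↦ 5^(5 + 1) + 5^5 + 3|_5 = 18753 ⇒ 18752
(3) 18752|_5 = 5^(5 + 1) + 5^5 + 2 ↦ 6^(6 + 1) + 6^6 + 2|_6 = 326594 ⇒ 326593

5^(5 + 1) + 5^5 + 2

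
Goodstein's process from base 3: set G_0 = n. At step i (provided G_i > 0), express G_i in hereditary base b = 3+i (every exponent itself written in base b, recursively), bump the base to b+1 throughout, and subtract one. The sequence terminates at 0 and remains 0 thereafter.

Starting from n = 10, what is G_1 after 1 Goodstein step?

G_0=10  [base 3] 3^2 + 1  →[3↦4]→  4^2 + 1 = 17  −1 ⇒ G_1=16
G_1=16  [base 4] 4^2  →[4↦5]→  5^2 = 25  −1 ⇒ G_2=24

16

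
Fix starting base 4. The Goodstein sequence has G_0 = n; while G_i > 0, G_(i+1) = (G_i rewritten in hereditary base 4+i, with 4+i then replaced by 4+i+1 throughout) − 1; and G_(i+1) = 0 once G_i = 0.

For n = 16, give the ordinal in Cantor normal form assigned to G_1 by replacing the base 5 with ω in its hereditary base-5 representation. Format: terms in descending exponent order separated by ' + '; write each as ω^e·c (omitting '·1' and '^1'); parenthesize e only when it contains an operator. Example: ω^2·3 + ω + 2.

(0) 16|_4 = 4^2 ↦ 5^2|_5 = 25 ⇒ 24
(1) 24|_5 = 4·5 + 4 ↦ 4·6 + 4|_6 = 28 ⇒ 27

ω·4 + 4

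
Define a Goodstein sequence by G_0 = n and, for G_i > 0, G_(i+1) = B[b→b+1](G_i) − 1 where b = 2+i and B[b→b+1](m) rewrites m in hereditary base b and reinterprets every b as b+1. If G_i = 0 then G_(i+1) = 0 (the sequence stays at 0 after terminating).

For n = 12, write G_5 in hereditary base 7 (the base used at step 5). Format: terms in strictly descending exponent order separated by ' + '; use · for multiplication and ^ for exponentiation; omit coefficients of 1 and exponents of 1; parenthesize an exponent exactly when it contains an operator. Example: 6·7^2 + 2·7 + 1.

12 —HB2→ 2^(2 + 1) + 2^2 —bump→ 3^(3 + 1) + 3^3 = 108 —(−1)→ 107
107 —HB3→ 3^(3 + 1) + 2·3^2 + 2·3 + 2 —bump→ 4^(4 + 1) + 2·4^2 + 2·4 + 2 = 1066 —(−1)→ 1065
1065 —HB4→ 4^(4 + 1) + 2·4^2 + 2·4 + 1 —bump→ 5^(5 + 1) + 2·5^2 + 2·5 + 1 = 15686 —(−1)→ 15685
15685 —HB5→ 5^(5 + 1) + 2·5^2 + 2·5 —bump→ 6^(6 + 1) + 2·6^2 + 2·6 = 280020 —(−1)→ 280019
280019 —HB6→ 6^(6 + 1) + 2·6^2 + 6 + 5 —bump→ 7^(7 + 1) + 2·7^2 + 7 + 5 = 5764911 —(−1)→ 5764910
5764910 —HB7→ 7^(7 + 1) + 2·7^2 + 7 + 4 —bump→ 8^(8 + 1) + 2·8^2 + 8 + 4 = 134217868 —(−1)→ 134217867

7^(7 + 1) + 2·7^2 + 7 + 4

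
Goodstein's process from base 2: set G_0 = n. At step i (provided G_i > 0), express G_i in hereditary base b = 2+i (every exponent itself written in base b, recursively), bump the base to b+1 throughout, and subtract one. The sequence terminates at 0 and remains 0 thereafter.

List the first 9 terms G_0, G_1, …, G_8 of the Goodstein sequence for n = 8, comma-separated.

8, 80, 553, 6310, 93395, 1647195, 33554571, 774841151, 20000000211

G_0 = 8. HB_2(8) = 2^(2 + 1). Bump = 81. G_1 = 80.
G_1 = 80. HB_3(80) = 2·3^3 + 2·3^2 + 2·3 + 2. Bump = 554. G_2 = 553.
G_2 = 553. HB_4(553) = 2·4^4 + 2·4^2 + 2·4 + 1. Bump = 6311. G_3 = 6310.
G_3 = 6310. HB_5(6310) = 2·5^5 + 2·5^2 + 2·5. Bump = 93396. G_4 = 93395.
G_4 = 93395. HB_6(93395) = 2·6^6 + 2·6^2 + 6 + 5. Bump = 1647196. G_5 = 1647195.
G_5 = 1647195. HB_7(1647195) = 2·7^7 + 2·7^2 + 7 + 4. Bump = 33554572. G_6 = 33554571.
G_6 = 33554571. HB_8(33554571) = 2·8^8 + 2·8^2 + 8 + 3. Bump = 774841152. G_7 = 774841151.
G_7 = 774841151. HB_9(774841151) = 2·9^9 + 2·9^2 + 9 + 2. Bump = 20000000212. G_8 = 20000000211.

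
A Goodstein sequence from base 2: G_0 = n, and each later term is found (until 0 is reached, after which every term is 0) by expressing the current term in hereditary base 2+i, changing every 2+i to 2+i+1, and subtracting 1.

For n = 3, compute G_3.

2

G_0 = 3. HB_2(3) = 2 + 1. Bump = 4. G_1 = 3.
G_1 = 3. HB_3(3) = 3. Bump = 4. G_2 = 3.
G_2 = 3. HB_4(3) = 3. Bump = 3. G_3 = 2.
G_3 = 2. HB_5(2) = 2. Bump = 2. G_4 = 1.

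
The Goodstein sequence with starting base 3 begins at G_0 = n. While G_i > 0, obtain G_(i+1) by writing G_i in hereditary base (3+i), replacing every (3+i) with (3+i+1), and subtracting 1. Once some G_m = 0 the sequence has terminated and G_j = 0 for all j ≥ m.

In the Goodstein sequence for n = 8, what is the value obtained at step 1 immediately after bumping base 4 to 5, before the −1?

base 3: 8 = 2·3 + 2; at 4: 2·4 + 2 = 10; next = 9
base 4: 9 = 2·4 + 1; at 5: 2·5 + 1 = 11; next = 10

11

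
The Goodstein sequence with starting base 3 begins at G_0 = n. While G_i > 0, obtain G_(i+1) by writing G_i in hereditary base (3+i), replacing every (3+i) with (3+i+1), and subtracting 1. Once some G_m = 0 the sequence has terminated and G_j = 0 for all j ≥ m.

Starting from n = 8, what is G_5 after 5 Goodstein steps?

step 0: 8 = 2·3 + 2; sub 4 for 3: 2·4 + 2; = 10; G_1 = 10−1 = 9
step 1: 9 = 2·4 + 1; sub 5 for 4: 2·5 + 1; = 11; G_2 = 11−1 = 10
step 2: 10 = 2·5; sub 6 for 5: 2·6; = 12; G_3 = 12−1 = 11
step 3: 11 = 6 + 5; sub 7 for 6: 7 + 5; = 12; G_4 = 12−1 = 11
step 4: 11 = 7 + 4; sub 8 for 7: 8 + 4; = 12; G_5 = 12−1 = 11
step 5: 11 = 8 + 3; sub 9 for 8: 9 + 3; = 12; G_6 = 12−1 = 11

11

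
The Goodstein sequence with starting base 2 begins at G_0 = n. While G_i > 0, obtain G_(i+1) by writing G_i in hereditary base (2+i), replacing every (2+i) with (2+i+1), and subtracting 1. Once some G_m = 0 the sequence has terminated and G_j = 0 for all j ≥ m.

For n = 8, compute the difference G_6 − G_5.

8 —HB2→ 2^(2 + 1) —bump→ 3^(3 + 1) = 81 —(−1)→ 80
80 —HB3→ 2·3^3 + 2·3^2 + 2·3 + 2 —bump→ 2·4^4 + 2·4^2 + 2·4 + 2 = 554 —(−1)→ 553
553 —HB4→ 2·4^4 + 2·4^2 + 2·4 + 1 —bump→ 2·5^5 + 2·5^2 + 2·5 + 1 = 6311 —(−1)→ 6310
6310 —HB5→ 2·5^5 + 2·5^2 + 2·5 —bump→ 2·6^6 + 2·6^2 + 2·6 = 93396 —(−1)→ 93395
93395 —HB6→ 2·6^6 + 2·6^2 + 6 + 5 —bump→ 2·7^7 + 2·7^2 + 7 + 5 = 1647196 —(−1)→ 1647195
1647195 —HB7→ 2·7^7 + 2·7^2 + 7 + 4 —bump→ 2·8^8 + 2·8^2 + 8 + 4 = 33554572 —(−1)→ 33554571

31907376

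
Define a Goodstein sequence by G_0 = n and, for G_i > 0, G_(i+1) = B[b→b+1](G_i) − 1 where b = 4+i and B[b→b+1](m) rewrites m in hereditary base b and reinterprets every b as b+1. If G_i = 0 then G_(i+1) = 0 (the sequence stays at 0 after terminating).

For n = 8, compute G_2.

G_0=8  [base 4] 2·4  →[4↦5]→  2·5 = 10  −1 ⇒ G_1=9
G_1=9  [base 5] 5 + 4  →[5↦6]→  6 + 4 = 10  −1 ⇒ G_2=9
G_2=9  [base 6] 6 + 3  →[6↦7]→  7 + 3 = 10  −1 ⇒ G_3=9

9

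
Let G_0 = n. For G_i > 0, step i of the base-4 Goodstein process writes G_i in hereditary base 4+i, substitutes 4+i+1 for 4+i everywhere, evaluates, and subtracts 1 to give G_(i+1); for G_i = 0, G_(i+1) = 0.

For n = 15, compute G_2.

19

step 0: 15 = 3·4 + 3; sub 5 for 4: 3·5 + 3; = 18; G_1 = 18−1 = 17
step 1: 17 = 3·5 + 2; sub 6 for 5: 3·6 + 2; = 20; G_2 = 20−1 = 19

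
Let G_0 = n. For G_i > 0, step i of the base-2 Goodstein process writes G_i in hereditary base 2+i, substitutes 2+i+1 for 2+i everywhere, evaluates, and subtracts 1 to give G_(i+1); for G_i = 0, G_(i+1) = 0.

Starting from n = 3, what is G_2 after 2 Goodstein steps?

3

G_0=3  [base 2] 2 + 1  →[2↦3]→  3 + 1 = 4  −1 ⇒ G_1=3
G_1=3  [base 3] 3  →[3↦4]→  4 = 4  −1 ⇒ G_2=3
G_2=3  [base 4] 3  →[4↦5]→  3 = 3  −1 ⇒ G_3=2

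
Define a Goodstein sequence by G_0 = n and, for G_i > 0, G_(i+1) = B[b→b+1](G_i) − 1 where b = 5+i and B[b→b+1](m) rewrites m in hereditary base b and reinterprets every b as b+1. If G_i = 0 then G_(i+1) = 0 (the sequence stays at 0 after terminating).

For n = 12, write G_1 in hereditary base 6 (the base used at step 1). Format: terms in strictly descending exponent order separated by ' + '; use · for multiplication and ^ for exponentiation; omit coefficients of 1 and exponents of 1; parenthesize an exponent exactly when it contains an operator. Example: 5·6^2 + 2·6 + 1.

i=0: 12 = 2·5 + 2 (b=5); 5→6: 2·6 + 2 = 14; 14−1 = 13
i=1: 13 = 2·6 + 1 (b=6); 6→7: 2·7 + 1 = 15; 15−1 = 14

2·6 + 1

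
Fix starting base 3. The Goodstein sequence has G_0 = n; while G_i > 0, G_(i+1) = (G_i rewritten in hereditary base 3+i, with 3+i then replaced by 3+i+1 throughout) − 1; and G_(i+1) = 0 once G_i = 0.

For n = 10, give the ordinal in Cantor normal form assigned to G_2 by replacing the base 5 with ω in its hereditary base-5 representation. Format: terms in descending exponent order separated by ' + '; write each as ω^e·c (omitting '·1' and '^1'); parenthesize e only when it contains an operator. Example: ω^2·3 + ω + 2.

base 3: 10 = 3^2 + 1; at 4: 4^2 + 1 = 17; next = 16
base 4: 16 = 4^2; at 5: 5^2 = 25; next = 24
base 5: 24 = 4·5 + 4; at 6: 4·6 + 4 = 28; next = 27

ω·4 + 4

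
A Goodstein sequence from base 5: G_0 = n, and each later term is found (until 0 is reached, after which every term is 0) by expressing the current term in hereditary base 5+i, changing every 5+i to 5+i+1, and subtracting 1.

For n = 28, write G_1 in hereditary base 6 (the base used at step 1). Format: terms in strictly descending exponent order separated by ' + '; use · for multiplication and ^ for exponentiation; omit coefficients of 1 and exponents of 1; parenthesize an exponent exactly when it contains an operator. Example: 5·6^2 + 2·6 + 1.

6^2 + 2

G_0 = 28. HB_5(28) = 5^2 + 3. Bump = 39. G_1 = 38.
G_1 = 38. HB_6(38) = 6^2 + 2. Bump = 51. G_2 = 50.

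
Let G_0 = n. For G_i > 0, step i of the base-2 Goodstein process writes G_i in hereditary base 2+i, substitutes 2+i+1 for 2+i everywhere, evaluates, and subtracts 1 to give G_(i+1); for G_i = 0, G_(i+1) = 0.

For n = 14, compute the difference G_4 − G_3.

i=0: 14 = 2^(2 + 1) + 2^2 + 2 (b=2); 2→3: 3^(3 + 1) + 3^3 + 3 = 111; 111−1 = 110
i=1: 110 = 3^(3 + 1) + 3^3 + 2 (b=3); 3→4: 4^(4 + 1) + 4^4 + 2 = 1282; 1282−1 = 1281
i=2: 1281 = 4^(4 + 1) + 4^4 + 1 (b=4); 4→5: 5^(5 + 1) + 5^5 + 1 = 18751; 18751−1 = 18750
i=3: 18750 = 5^(5 + 1) + 5^5 (b=5); 5→6: 6^(6 + 1) + 6^6 = 326592; 326592−1 = 326591

307841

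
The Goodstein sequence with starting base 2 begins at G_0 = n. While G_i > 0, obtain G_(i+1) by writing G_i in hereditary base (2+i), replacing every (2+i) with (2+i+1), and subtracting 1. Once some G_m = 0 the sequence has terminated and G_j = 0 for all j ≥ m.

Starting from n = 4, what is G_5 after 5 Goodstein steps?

109

[0] 4 ≡ 2^2 (base 2). Lift 3: 27. −1: 26.
[1] 26 ≡ 2·3^2 + 2·3 + 2 (base 3). Lift 4: 42. −1: 41.
[2] 41 ≡ 2·4^2 + 2·4 + 1 (base 4). Lift 5: 61. −1: 60.
[3] 60 ≡ 2·5^2 + 2·5 (base 5). Lift 6: 84. −1: 83.
[4] 83 ≡ 2·6^2 + 6 + 5 (base 6). Lift 7: 110. −1: 109.
[5] 109 ≡ 2·7^2 + 7 + 4 (base 7). Lift 8: 140. −1: 139.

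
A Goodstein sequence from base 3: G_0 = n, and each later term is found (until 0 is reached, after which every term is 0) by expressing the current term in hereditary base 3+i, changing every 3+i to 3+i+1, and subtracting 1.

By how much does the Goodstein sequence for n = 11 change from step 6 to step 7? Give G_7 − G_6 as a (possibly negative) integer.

G_0=11  [base 3] 3^2 + 2  →[3↦4]→  4^2 + 2 = 18  −1 ⇒ G_1=17
G_1=17  [base 4] 4^2 + 1  →[4↦5]→  5^2 + 1 = 26  −1 ⇒ G_2=25
G_2=25  [base 5] 5^2  →[5↦6]→  6^2 = 36  −1 ⇒ G_3=35
G_3=35  [base 6] 5·6 + 5  →[6↦7]→  5·7 + 5 = 40  −1 ⇒ G_4=39
G_4=39  [base 7] 5·7 + 4  →[7↦8]→  5·8 + 4 = 44  −1 ⇒ G_5=43
G_5=43  [base 8] 5·8 + 3  →[8↦9]→  5·9 + 3 = 48  −1 ⇒ G_6=47
G_6=47  [base 9] 5·9 + 2  →[9↦10]→  5·10 + 2 = 52  −1 ⇒ G_7=51

4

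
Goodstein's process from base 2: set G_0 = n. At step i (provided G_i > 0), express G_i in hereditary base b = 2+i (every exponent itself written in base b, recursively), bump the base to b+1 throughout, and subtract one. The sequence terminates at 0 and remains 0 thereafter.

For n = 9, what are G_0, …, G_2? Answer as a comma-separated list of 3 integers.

G_0 = 9. HB_2(9) = 2^(2 + 1) + 1. Bump = 82. G_1 = 81.
G_1 = 81. HB_3(81) = 3^(3 + 1). Bump = 1024. G_2 = 1023.

9, 81, 1023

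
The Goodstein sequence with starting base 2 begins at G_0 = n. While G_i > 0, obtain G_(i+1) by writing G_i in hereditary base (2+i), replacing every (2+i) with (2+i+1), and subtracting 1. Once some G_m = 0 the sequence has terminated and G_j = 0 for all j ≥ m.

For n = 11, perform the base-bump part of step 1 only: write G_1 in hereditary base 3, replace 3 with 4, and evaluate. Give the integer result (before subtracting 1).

G_0=11  [base 2] 2^(2 + 1) + 2 + 1  →[2↦3]→  3^(3 + 1) + 3 + 1 = 85  −1 ⇒ G_1=84
G_1=84  [base 3] 3^(3 + 1) + 3  →[3↦4]→  4^(4 + 1) + 4 = 1028  −1 ⇒ G_2=1027

1028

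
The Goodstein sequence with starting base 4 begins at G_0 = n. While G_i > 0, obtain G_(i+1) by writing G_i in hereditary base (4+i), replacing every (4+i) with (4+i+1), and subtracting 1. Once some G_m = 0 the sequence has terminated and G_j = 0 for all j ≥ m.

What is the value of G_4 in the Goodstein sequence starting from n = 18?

53

[0] 18 ≡ 4^2 + 2 (base 4). Lift 5: 27. −1: 26.
[1] 26 ≡ 5^2 + 1 (base 5). Lift 6: 37. −1: 36.
[2] 36 ≡ 6^2 (base 6). Lift 7: 49. −1: 48.
[3] 48 ≡ 6·7 + 6 (base 7). Lift 8: 54. −1: 53.
[4] 53 ≡ 6·8 + 5 (base 8). Lift 9: 59. −1: 58.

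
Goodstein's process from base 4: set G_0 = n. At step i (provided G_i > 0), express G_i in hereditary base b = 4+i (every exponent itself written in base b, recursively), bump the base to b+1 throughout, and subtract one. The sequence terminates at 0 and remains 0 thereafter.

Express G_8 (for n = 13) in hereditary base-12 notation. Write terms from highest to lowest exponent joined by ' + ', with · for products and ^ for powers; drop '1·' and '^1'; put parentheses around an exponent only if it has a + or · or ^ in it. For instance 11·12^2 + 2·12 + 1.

base 4: 13 = 3·4 + 1; at 5: 3·5 + 1 = 16; next = 15
base 5: 15 = 3·5; at 6: 3·6 = 18; next = 17
base 6: 17 = 2·6 + 5; at 7: 2·7 + 5 = 19; next = 18
base 7: 18 = 2·7 + 4; at 8: 2·8 + 4 = 20; next = 19
base 8: 19 = 2·8 + 3; at 9: 2·9 + 3 = 21; next = 20
base 9: 20 = 2·9 + 2; at 10: 2·10 + 2 = 22; next = 21
base 10: 21 = 2·10 + 1; at 11: 2·11 + 1 = 23; next = 22
base 11: 22 = 2·11; at 12: 2·12 = 24; next = 23

12 + 11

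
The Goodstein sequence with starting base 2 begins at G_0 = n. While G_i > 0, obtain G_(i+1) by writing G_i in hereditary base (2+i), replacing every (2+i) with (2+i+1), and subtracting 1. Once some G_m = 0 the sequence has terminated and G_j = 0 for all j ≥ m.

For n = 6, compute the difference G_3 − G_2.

2868

G_0 = 6. HB_2(6) = 2^2 + 2. Bump = 30. G_1 = 29.
G_1 = 29. HB_3(29) = 3^3 + 2. Bump = 258. G_2 = 257.
G_2 = 257. HB_4(257) = 4^4 + 1. Bump = 3126. G_3 = 3125.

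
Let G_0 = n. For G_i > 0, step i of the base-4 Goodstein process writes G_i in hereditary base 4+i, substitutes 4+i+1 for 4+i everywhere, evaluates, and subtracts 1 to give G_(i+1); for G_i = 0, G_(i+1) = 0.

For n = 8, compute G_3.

9

G_0=8  [base 4] 2·4  →[4↦5]→  2·5 = 10  −1 ⇒ G_1=9
G_1=9  [base 5] 5 + 4  →[5↦6]→  6 + 4 = 10  −1 ⇒ G_2=9
G_2=9  [base 6] 6 + 3  →[6↦7]→  7 + 3 = 10  −1 ⇒ G_3=9
G_3=9  [base 7] 7 + 2  →[7↦8]→  8 + 2 = 10  −1 ⇒ G_4=9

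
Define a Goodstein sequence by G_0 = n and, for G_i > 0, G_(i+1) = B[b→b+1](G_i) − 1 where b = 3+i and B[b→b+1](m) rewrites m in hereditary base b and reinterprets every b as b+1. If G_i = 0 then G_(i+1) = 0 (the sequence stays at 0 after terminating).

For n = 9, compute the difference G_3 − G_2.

step 0: 9 = 3^2; sub 4 for 3: 4^2; = 16; G_1 = 16−1 = 15
step 1: 15 = 3·4 + 3; sub 5 for 4: 3·5 + 3; = 18; G_2 = 18−1 = 17
step 2: 17 = 3·5 + 2; sub 6 for 5: 3·6 + 2; = 20; G_3 = 20−1 = 19

2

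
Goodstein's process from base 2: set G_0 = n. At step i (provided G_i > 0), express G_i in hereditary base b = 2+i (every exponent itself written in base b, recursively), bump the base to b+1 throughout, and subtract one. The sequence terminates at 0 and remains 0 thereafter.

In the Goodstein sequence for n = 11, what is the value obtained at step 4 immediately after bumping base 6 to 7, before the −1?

5764802

i=0: 11 = 2^(2 + 1) + 2 + 1 (b=2); 2→3: 3^(3 + 1) + 3 + 1 = 85; 85−1 = 84
i=1: 84 = 3^(3 + 1) + 3 (b=3); 3→4: 4^(4 + 1) + 4 = 1028; 1028−1 = 1027
i=2: 1027 = 4^(4 + 1) + 3 (b=4); 4→5: 5^(5 + 1) + 3 = 15628; 15628−1 = 15627
i=3: 15627 = 5^(5 + 1) + 2 (b=5); 5→6: 6^(6 + 1) + 2 = 279938; 279938−1 = 279937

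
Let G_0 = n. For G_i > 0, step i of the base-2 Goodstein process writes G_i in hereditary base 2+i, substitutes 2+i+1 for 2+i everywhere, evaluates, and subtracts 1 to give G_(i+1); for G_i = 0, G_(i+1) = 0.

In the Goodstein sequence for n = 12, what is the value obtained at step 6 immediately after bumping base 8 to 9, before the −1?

i=0: 12 = 2^(2 + 1) + 2^2 (b=2); 2→3: 3^(3 + 1) + 3^3 = 108; 108−1 = 107
i=1: 107 = 3^(3 + 1) + 2·3^2 + 2·3 + 2 (b=3); 3→4: 4^(4 + 1) + 2·4^2 + 2·4 + 2 = 1066; 1066−1 = 1065
i=2: 1065 = 4^(4 + 1) + 2·4^2 + 2·4 + 1 (b=4); 4→5: 5^(5 + 1) + 2·5^2 + 2·5 + 1 = 15686; 15686−1 = 15685
i=3: 15685 = 5^(5 + 1) + 2·5^2 + 2·5 (b=5); 5→6: 6^(6 + 1) + 2·6^2 + 2·6 = 280020; 280020−1 = 280019
i=4: 280019 = 6^(6 + 1) + 2·6^2 + 6 + 5 (b=6); 6→7: 7^(7 + 1) + 2·7^2 + 7 + 5 = 5764911; 5764911−1 = 5764910
i=5: 5764910 = 7^(7 + 1) + 2·7^2 + 7 + 4 (b=7); 7→8: 8^(8 + 1) + 2·8^2 + 8 + 4 = 134217868; 134217868−1 = 134217867
i=6: 134217867 = 8^(8 + 1) + 2·8^2 + 8 + 3 (b=8); 8→9: 9^(9 + 1) + 2·9^2 + 9 + 3 = 3486784575; 3486784575−1 = 3486784574

3486784575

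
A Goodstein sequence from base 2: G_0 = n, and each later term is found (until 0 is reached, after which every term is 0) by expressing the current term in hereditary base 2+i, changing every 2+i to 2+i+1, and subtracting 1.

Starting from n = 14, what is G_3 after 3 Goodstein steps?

14 —HB2→ 2^(2 + 1) + 2^2 + 2 —bump→ 3^(3 + 1) + 3^3 + 3 = 111 —(−1)→ 110
110 —HB3→ 3^(3 + 1) + 3^3 + 2 —bump→ 4^(4 + 1) + 4^4 + 2 = 1282 —(−1)→ 1281
1281 —HB4→ 4^(4 + 1) + 4^4 + 1 —bump→ 5^(5 + 1) + 5^5 + 1 = 18751 —(−1)→ 18750

18750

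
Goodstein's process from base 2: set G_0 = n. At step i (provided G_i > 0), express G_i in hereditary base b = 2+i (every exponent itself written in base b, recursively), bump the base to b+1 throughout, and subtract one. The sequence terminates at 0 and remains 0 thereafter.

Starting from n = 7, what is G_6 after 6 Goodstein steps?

16777215

step 0: 7 = 2^2 + 2 + 1; sub 3 for 2: 3^3 + 3 + 1; = 31; G_1 = 31−1 = 30
step 1: 30 = 3^3 + 3; sub 4 for 3: 4^4 + 4; = 260; G_2 = 260−1 = 259
step 2: 259 = 4^4 + 3; sub 5 for 4: 5^5 + 3; = 3128; G_3 = 3128−1 = 3127
step 3: 3127 = 5^5 + 2; sub 6 for 5: 6^6 + 2; = 46658; G_4 = 46658−1 = 46657
step 4: 46657 = 6^6 + 1; sub 7 for 6: 7^7 + 1; = 823544; G_5 = 823544−1 = 823543
step 5: 823543 = 7^7; sub 8 for 7: 8^8; = 16777216; G_6 = 16777216−1 = 16777215
step 6: 16777215 = 7·8^7 + 7·8^6 + 7·8^5 + 7·8^4 + 7·8^3 + 7·8^2 + 7·8 + 7; sub 9 for 8: 7·9^7 + 7·9^6 + 7·9^5 + 7·9^4 + 7·9^3 + 7·9^2 + 7·9 + 7; = 37665880; G_7 = 37665880−1 = 37665879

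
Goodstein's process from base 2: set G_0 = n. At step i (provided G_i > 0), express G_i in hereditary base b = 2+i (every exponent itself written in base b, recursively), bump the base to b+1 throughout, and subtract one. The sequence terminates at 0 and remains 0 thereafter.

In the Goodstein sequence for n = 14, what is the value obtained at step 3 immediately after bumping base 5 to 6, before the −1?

14 —HB2→ 2^(2 + 1) + 2^2 + 2 —bump→ 3^(3 + 1) + 3^3 + 3 = 111 —(−1)→ 110
110 —HB3→ 3^(3 + 1) + 3^3 + 2 —bump→ 4^(4 + 1) + 4^4 + 2 = 1282 —(−1)→ 1281
1281 —HB4→ 4^(4 + 1) + 4^4 + 1 —bump→ 5^(5 + 1) + 5^5 + 1 = 18751 —(−1)→ 18750
18750 —HB5→ 5^(5 + 1) + 5^5 —bump→ 6^(6 + 1) + 6^6 = 326592 —(−1)→ 326591

326592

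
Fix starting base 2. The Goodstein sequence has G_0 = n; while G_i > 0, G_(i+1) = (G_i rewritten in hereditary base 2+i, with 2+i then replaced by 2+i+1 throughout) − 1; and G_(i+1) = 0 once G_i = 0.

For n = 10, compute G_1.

(0) 10|_2 = 2^(2 + 1) + 2 ↦ 3^(3 + 1) + 3|_3 = 84 ⇒ 83
(1) 83|_3 = 3^(3 + 1) + 2 ↦ 4^(4 + 1) + 2|_4 = 1026 ⇒ 1025

83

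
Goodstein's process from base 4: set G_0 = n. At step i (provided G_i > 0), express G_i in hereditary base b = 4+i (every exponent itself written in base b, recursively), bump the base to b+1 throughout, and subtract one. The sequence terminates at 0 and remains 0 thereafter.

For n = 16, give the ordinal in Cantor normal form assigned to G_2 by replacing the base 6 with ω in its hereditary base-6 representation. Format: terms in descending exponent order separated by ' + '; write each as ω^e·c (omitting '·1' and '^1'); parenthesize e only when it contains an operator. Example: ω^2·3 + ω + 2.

G_0=16  [base 4] 4^2  →[4↦5]→  5^2 = 25  −1 ⇒ G_1=24
G_1=24  [base 5] 4·5 + 4  →[5↦6]→  4·6 + 4 = 28  −1 ⇒ G_2=27
G_2=27  [base 6] 4·6 + 3  →[6↦7]→  4·7 + 3 = 31  −1 ⇒ G_3=30

ω·4 + 3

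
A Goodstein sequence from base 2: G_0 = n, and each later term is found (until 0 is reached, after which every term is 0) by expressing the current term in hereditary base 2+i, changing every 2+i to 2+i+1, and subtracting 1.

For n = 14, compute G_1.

110

G_0 = 14. HB_2(14) = 2^(2 + 1) + 2^2 + 2. Bump = 111. G_1 = 110.
G_1 = 110. HB_3(110) = 3^(3 + 1) + 3^3 + 2. Bump = 1282. G_2 = 1281.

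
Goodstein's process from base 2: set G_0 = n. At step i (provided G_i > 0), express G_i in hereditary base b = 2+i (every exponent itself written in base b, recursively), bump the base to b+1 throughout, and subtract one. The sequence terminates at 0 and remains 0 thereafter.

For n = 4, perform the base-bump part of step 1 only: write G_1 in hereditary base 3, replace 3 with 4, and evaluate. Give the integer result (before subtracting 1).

42

G_0 = 4. HB_2(4) = 2^2. Bump = 27. G_1 = 26.
G_1 = 26. HB_3(26) = 2·3^2 + 2·3 + 2. Bump = 42. G_2 = 41.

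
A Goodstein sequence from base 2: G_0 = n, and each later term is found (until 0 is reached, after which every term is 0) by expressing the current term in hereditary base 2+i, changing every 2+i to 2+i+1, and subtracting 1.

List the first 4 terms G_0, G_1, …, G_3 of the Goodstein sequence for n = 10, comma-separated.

10, 83, 1025, 15625

G_0 = 10. HB_2(10) = 2^(2 + 1) + 2. Bump = 84. G_1 = 83.
G_1 = 83. HB_3(83) = 3^(3 + 1) + 2. Bump = 1026. G_2 = 1025.
G_2 = 1025. HB_4(1025) = 4^(4 + 1) + 1. Bump = 15626. G_3 = 15625.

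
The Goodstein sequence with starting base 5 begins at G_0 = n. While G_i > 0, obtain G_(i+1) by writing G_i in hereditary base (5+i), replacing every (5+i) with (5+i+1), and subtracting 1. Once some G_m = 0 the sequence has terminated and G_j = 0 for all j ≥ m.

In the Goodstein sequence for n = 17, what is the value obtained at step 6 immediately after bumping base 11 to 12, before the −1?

28

17 —HB5→ 3·5 + 2 —bump→ 3·6 + 2 = 20 —(−1)→ 19
19 —HB6→ 3·6 + 1 —bump→ 3·7 + 1 = 22 —(−1)→ 21
21 —HB7→ 3·7 —bump→ 3·8 = 24 —(−1)→ 23
23 —HB8→ 2·8 + 7 —bump→ 2·9 + 7 = 25 —(−1)→ 24
24 —HB9→ 2·9 + 6 —bump→ 2·10 + 6 = 26 —(−1)→ 25
25 —HB10→ 2·10 + 5 —bump→ 2·11 + 5 = 27 —(−1)→ 26
26 —HB11→ 2·11 + 4 —bump→ 2·12 + 4 = 28 —(−1)→ 27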